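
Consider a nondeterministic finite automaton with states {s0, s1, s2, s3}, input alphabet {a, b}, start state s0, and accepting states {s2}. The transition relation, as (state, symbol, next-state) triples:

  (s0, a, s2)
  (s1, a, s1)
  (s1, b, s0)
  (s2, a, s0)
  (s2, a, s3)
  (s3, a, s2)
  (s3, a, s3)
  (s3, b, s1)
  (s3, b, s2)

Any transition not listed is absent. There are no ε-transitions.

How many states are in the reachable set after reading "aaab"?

2

Start in {s0}.
Read 'a': s0→{s2}; now {s2}.
Read 'a': s2→{s0, s3}; now {s0, s3}.
Read 'a': s0→{s2}, s3→{s2, s3}; now {s2, s3}.
Read 'b': s2→∅, s3→{s1, s2}; now {s1, s2}.
That set has 2 states.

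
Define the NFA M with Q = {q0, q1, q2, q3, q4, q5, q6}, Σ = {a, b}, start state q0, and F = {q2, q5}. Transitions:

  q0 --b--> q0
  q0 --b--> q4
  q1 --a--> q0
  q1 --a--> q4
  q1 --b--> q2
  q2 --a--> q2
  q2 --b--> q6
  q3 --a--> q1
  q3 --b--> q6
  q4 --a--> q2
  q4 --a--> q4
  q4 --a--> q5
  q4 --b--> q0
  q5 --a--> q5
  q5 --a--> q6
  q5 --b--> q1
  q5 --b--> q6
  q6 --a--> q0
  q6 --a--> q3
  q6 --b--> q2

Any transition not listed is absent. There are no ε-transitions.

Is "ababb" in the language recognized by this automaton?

No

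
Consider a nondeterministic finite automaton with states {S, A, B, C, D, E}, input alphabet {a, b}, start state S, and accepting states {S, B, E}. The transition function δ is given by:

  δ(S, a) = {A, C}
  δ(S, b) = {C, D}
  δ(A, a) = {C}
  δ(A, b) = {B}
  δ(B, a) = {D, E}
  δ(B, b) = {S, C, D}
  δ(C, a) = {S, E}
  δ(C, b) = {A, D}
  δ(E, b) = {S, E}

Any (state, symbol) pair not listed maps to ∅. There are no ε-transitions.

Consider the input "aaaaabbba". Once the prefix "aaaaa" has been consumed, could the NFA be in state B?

No

Start in {S}.
Read 'a': {S} → {A, C}.
Read 'a': {A, C} → {S, C, E}.
Read 'a': {S, C, E} → {S, A, C, E}.
Read 'a': {S, A, C, E} → {S, A, C, E}.
Read 'a': {S, A, C, E} → {S, A, C, E}.
State B is not in {S, A, C, E}.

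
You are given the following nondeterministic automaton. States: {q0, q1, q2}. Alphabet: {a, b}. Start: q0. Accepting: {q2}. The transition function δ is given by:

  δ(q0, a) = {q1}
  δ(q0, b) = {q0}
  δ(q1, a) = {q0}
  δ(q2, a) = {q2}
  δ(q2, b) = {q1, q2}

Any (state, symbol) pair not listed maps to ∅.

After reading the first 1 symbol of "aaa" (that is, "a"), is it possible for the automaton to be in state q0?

Start in {q0}.
Read 'a': {q0} → {q1}.
State q0 is not in {q1}.

No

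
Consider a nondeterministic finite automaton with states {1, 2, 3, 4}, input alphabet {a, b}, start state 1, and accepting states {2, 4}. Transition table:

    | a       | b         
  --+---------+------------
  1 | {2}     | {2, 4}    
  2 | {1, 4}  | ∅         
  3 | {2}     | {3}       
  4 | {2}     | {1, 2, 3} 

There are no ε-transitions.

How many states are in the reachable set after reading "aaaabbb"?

4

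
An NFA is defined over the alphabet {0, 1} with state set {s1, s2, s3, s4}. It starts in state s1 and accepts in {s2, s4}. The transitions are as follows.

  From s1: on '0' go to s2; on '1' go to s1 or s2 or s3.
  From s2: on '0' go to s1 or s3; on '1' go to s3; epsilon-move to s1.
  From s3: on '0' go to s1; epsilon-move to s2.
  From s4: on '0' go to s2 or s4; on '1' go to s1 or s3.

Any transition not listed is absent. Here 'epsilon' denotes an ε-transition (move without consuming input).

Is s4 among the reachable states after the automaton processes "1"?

Start in {s1}.
Read '1': s1→{s1, s2, s3}; now {s1, s2, s3}.
State s4 is not in {s1, s2, s3}.

No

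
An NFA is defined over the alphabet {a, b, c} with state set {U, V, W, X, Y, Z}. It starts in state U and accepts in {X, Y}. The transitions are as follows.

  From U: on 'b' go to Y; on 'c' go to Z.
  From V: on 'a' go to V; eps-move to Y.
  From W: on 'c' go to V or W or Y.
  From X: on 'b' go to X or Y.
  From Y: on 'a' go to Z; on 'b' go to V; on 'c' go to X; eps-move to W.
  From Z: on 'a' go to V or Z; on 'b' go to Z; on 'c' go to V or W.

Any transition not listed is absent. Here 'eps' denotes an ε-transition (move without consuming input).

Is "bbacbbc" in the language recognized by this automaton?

Yes

Start in {U}.
Read 'b': U→{Y}; union {Y}; ε-closure = {W, Y}.
Read 'b': W→∅, Y→{V}; union {V}; ε-closure = {V, W, Y}.
Read 'a': V→{V}, W→∅, Y→{Z}; union {V, Z}; ε-closure = {V, W, Y, Z}.
Read 'c': V→∅, W→{V, W, Y}, Y→{X}, Z→{V, W}; now {V, W, X, Y}.
Read 'b': V→∅, W→∅, X→{X, Y}, Y→{V}; union {V, X, Y}; ε-closure = {V, W, X, Y}.
Read 'b': V→∅, W→∅, X→{X, Y}, Y→{V}; union {V, X, Y}; ε-closure = {V, W, X, Y}.
Read 'c': V→∅, W→{V, W, Y}, X→∅, Y→{X}; now {V, W, X, Y}.
The final set {V, W, X, Y} contains the accepting states X, Y.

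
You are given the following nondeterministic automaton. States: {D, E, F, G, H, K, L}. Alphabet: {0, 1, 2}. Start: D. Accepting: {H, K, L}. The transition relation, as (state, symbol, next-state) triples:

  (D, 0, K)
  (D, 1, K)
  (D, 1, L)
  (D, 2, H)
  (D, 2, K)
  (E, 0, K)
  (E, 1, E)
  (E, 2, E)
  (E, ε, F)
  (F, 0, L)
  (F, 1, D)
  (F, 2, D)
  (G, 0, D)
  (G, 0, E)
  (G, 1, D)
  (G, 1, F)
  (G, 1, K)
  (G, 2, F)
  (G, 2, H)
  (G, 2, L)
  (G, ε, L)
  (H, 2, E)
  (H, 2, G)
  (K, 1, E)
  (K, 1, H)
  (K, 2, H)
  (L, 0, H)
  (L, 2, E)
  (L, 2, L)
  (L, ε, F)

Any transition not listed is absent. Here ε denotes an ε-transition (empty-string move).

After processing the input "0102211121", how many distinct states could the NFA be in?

6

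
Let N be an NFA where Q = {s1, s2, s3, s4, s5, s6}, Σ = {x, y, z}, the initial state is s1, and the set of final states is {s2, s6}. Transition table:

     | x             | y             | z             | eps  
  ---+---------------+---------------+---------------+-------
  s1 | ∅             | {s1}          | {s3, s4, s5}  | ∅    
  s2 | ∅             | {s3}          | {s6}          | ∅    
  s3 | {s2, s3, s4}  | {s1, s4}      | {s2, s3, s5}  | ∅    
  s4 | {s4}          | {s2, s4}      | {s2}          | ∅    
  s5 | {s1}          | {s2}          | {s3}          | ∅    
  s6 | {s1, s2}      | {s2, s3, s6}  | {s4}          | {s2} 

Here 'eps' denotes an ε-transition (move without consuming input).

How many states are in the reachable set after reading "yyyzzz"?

Start in {s1}.
Read 'y': {s1} → {s1}.
Read 'y': {s1} → {s1}.
Read 'y': {s1} → {s1}.
Read 'z': {s1} → {s3, s4, s5}.
Read 'z': {s3, s4, s5} → {s2, s3, s5}.
Read 'z': {s2, s3, s5} → {s2, s3, s5, s6}.
That set has 4 states.

4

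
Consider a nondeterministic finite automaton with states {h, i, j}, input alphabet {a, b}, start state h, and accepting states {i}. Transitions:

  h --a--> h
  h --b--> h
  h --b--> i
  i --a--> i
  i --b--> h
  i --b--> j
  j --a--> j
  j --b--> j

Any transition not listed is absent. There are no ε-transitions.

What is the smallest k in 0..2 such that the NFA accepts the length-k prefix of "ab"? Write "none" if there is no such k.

2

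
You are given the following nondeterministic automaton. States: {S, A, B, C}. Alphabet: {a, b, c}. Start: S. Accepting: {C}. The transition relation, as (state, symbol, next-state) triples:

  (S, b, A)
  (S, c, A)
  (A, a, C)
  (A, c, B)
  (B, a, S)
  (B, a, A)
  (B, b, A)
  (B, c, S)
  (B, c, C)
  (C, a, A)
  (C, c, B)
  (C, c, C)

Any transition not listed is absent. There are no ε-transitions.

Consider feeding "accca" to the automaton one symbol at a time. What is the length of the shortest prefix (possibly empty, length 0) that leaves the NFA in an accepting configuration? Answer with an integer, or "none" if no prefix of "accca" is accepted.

Start in {S}.
Read 'a': S→∅; now ∅.
The set is empty and remains empty for the remaining 4 symbols.
No reachable set along the way intersects F.

none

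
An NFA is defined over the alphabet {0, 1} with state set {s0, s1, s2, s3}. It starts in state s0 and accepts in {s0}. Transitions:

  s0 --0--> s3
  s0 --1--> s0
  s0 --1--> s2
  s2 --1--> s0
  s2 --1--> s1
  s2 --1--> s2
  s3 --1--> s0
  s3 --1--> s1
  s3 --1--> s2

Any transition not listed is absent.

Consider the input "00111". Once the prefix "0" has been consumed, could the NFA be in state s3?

Yes

Start in {s0}.
Read '0': s0→{s3}; now {s3}.
State s3 is in {s3}.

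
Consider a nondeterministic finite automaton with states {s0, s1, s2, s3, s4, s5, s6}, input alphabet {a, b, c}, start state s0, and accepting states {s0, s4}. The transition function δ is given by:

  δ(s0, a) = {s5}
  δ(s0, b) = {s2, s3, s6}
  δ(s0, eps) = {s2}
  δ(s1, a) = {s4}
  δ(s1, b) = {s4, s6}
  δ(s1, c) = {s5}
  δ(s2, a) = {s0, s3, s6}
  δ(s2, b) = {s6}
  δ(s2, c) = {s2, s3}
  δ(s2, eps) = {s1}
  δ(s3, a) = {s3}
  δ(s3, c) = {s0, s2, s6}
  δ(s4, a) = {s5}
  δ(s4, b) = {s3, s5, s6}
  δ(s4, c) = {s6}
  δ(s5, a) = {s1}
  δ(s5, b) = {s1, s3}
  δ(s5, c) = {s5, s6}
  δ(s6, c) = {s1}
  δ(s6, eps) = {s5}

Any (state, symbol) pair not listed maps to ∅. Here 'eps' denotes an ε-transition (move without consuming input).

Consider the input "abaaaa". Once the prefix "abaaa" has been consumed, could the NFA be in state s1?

Start: ε-closure({s0}) = {s0, s1, s2}.
Read 'a': {s0, s1, s2} → {s0, s1, s2, s3, s4, s5, s6}.
Read 'b': {s0, s1, s2, s3, s4, s5, s6} → {s1, s2, s3, s4, s5, s6}.
Read 'a': {s1, s2, s3, s4, s5, s6} → {s0, s1, s2, s3, s4, s5, s6}.
Read 'a': {s0, s1, s2, s3, s4, s5, s6} → {s0, s1, s2, s3, s4, s5, s6}.
Read 'a': {s0, s1, s2, s3, s4, s5, s6} → {s0, s1, s2, s3, s4, s5, s6}.
State s1 is in {s0, s1, s2, s3, s4, s5, s6}.

Yes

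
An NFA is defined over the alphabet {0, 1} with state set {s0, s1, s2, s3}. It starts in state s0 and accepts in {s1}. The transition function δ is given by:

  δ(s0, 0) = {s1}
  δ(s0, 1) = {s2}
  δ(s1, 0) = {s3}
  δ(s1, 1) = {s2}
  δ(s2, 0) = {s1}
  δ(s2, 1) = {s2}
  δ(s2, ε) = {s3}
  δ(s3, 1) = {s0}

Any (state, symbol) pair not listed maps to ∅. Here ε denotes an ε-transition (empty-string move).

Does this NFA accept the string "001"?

No

Start in {s0}.
Read '0': s0→{s1}; now {s1}.
Read '0': s1→{s3}; now {s3}.
Read '1': s3→{s0}; now {s0}.
The final set {s0} contains no accepting state.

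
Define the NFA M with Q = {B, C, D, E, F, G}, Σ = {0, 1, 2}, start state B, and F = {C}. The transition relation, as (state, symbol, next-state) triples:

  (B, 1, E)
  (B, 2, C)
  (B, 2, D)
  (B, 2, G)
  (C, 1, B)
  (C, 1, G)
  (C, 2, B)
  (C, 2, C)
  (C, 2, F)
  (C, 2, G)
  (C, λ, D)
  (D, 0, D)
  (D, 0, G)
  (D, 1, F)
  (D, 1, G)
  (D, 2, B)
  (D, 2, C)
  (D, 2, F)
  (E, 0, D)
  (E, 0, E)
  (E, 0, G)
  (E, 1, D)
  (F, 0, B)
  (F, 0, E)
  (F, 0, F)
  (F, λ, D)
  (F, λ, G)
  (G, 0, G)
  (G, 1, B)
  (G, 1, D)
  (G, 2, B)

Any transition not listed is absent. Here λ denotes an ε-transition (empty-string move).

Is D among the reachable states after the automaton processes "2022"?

Yes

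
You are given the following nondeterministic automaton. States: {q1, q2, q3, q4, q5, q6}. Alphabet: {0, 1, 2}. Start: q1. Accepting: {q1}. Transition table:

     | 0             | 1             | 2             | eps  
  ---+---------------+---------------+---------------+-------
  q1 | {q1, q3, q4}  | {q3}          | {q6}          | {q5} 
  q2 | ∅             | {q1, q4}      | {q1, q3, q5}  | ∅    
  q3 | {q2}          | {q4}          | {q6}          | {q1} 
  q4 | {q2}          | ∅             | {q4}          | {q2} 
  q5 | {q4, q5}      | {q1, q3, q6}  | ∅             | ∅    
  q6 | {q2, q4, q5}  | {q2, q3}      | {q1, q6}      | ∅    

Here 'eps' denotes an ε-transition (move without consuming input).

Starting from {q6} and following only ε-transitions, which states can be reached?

{q6}

Begin with {q6}.
No ε-moves leave this set, so the closure equals the set itself.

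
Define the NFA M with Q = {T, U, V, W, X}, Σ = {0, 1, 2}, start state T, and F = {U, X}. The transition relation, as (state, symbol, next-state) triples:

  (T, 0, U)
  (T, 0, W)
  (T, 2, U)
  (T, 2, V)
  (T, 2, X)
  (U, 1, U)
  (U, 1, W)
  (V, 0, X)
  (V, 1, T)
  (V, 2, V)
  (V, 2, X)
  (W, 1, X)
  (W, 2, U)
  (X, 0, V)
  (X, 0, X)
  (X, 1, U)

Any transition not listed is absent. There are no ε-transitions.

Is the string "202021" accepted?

Start in {T}.
Read '2': T→{U, V, X}; now {U, V, X}.
Read '0': U→∅, V→{X}, X→{V, X}; now {V, X}.
Read '2': V→{V, X}, X→∅; now {V, X}.
Read '0': V→{X}, X→{V, X}; now {V, X}.
Read '2': V→{V, X}, X→∅; now {V, X}.
Read '1': V→{T}, X→{U}; now {T, U}.
The final set {T, U} contains the accepting state U.

Yes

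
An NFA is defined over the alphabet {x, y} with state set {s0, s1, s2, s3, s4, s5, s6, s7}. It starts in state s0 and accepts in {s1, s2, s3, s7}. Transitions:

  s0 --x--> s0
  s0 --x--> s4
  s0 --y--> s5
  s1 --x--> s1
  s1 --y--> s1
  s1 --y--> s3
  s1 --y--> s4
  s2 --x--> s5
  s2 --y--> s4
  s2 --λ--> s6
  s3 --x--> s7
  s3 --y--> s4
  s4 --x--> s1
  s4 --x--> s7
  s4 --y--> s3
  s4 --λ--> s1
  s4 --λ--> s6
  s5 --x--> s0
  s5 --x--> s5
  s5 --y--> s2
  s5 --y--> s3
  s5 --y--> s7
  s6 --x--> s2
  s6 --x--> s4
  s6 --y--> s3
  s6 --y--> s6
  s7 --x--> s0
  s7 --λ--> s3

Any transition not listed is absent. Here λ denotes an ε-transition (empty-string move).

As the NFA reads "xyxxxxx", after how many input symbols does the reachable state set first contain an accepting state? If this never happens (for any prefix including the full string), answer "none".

1

Start in {s0}.
Read 'x': {s0} → {s0, s1, s4, s6}.
None of the earlier sets intersect F, but {s0, s1, s4, s6} does.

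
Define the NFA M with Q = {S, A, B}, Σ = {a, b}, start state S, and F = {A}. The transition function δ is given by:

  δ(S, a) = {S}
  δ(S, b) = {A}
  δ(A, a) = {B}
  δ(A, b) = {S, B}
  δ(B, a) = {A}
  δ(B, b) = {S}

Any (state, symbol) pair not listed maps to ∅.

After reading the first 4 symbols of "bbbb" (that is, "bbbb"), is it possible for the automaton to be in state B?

Yes

Start in {S}.
Read 'b': S→{A}; now {A}.
Read 'b': A→{S, B}; now {S, B}.
Read 'b': S→{A}, B→{S}; now {S, A}.
Read 'b': S→{A}, A→{S, B}; now {S, A, B}.
State B is in {S, A, B}.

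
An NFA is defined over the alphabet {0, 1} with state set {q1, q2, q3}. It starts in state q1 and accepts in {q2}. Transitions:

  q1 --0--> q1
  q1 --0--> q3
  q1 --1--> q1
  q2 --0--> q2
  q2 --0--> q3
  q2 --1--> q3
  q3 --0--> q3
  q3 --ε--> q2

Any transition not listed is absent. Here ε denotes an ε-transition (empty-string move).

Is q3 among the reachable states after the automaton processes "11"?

No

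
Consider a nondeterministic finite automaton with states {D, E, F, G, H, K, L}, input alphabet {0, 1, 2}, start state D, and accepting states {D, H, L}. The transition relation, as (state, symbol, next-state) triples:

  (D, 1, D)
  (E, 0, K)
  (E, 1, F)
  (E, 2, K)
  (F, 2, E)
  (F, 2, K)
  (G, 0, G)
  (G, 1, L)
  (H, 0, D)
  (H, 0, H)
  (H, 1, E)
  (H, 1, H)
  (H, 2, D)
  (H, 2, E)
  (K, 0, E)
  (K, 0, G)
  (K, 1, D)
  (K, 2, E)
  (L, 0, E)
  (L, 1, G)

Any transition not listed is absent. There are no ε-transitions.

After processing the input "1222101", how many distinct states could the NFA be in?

Start in {D}.
Read '1': {D} → {D}.
Read '2': {D} → ∅.
The set is empty and remains empty for the remaining 5 symbols.
That set has 0 states.

0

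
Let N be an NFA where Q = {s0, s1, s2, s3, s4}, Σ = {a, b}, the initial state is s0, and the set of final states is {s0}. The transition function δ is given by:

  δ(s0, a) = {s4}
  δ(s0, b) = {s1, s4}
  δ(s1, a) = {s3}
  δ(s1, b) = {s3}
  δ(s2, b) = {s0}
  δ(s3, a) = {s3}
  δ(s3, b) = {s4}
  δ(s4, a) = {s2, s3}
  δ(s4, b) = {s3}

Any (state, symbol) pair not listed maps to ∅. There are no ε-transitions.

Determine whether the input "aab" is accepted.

Yes

Start in {s0}.
Read 'a': s0→{s4}; now {s4}.
Read 'a': s4→{s2, s3}; now {s2, s3}.
Read 'b': s2→{s0}, s3→{s4}; now {s0, s4}.
The final set {s0, s4} contains the accepting state s0.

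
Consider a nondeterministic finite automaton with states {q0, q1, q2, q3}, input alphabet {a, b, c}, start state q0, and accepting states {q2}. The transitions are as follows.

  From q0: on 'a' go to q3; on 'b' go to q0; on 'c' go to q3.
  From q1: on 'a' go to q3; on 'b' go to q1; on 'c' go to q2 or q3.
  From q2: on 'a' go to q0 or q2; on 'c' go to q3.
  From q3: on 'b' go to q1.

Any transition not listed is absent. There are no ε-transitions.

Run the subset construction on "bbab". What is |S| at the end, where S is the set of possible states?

Start in {q0}.
Read 'b': {q0} → {q0}.
Read 'b': {q0} → {q0}.
Read 'a': {q0} → {q3}.
Read 'b': {q3} → {q1}.
That set has 1 state.

1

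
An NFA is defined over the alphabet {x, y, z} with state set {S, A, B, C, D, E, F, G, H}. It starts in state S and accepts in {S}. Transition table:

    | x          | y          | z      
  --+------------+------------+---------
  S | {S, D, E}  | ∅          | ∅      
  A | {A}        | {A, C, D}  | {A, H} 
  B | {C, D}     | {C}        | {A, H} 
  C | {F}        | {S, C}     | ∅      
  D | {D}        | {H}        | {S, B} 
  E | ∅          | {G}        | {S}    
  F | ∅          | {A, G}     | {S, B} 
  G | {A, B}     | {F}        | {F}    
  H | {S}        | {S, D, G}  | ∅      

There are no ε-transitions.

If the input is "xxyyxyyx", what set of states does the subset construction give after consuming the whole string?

{S, A, B, D, E, F}

Start in {S}.
Read 'x': S→{S, D, E}; now {S, D, E}.
Read 'x': S→{S, D, E}, D→{D}, E→∅; now {S, D, E}.
Read 'y': S→∅, D→{H}, E→{G}; now {G, H}.
Read 'y': G→{F}, H→{S, D, G}; now {S, D, F, G}.
Read 'x': S→{S, D, E}, D→{D}, F→∅, G→{A, B}; now {S, A, B, D, E}.
Read 'y': S→∅, A→{A, C, D}, B→{C}, D→{H}, E→{G}; now {A, C, D, G, H}.
Read 'y': A→{A, C, D}, C→{S, C}, D→{H}, G→{F}, H→{S, D, G}; now {S, A, C, D, F, G, H}.
Read 'x': S→{S, D, E}, A→{A}, C→{F}, D→{D}, F→∅, G→{A, B}, H→{S}; now {S, A, B, D, E, F}.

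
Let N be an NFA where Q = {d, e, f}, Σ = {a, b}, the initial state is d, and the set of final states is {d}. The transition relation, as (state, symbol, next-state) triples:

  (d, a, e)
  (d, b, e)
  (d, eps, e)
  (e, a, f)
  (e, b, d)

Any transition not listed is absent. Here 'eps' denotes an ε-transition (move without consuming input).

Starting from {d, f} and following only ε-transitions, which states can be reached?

{d, e, f}

Begin with {d, f}.
ε-move d → e; add e.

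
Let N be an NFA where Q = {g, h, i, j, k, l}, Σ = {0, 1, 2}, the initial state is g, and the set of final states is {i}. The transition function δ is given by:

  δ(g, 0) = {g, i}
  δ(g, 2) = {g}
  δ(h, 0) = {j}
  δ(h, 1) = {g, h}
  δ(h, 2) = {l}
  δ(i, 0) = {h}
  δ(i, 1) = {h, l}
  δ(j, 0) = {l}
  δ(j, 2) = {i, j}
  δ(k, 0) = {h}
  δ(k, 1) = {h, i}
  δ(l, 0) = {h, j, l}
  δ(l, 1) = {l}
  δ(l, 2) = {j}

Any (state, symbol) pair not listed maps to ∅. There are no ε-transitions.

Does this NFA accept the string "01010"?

Yes

Start in {g}.
Read '0': {g} → {g, i}.
Read '1': {g, i} → {h, l}.
Read '0': {h, l} → {h, j, l}.
Read '1': {h, j, l} → {g, h, l}.
Read '0': {g, h, l} → {g, h, i, j, l}.
The final set {g, h, i, j, l} contains the accepting state i.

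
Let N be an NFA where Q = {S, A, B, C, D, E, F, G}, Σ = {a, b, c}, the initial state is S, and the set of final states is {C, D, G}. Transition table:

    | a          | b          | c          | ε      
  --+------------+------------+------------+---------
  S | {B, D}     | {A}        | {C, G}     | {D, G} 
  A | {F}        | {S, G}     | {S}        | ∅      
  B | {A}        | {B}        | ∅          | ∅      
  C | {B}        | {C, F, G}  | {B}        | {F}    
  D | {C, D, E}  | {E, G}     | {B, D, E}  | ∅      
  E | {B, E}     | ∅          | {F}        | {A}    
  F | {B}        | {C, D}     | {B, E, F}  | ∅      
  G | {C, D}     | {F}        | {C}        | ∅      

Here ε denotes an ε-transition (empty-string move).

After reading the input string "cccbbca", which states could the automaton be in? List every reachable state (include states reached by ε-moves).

{A, B, C, D, E, F}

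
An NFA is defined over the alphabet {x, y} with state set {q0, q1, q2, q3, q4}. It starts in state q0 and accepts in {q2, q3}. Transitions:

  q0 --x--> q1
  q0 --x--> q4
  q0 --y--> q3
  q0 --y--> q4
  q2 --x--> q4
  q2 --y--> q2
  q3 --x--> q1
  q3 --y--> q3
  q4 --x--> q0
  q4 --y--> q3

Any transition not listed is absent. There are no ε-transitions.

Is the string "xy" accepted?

Start in {q0}.
Read 'x': q0→{q1, q4}; now {q1, q4}.
Read 'y': q1→∅, q4→{q3}; now {q3}.
The final set {q3} contains the accepting state q3.

Yes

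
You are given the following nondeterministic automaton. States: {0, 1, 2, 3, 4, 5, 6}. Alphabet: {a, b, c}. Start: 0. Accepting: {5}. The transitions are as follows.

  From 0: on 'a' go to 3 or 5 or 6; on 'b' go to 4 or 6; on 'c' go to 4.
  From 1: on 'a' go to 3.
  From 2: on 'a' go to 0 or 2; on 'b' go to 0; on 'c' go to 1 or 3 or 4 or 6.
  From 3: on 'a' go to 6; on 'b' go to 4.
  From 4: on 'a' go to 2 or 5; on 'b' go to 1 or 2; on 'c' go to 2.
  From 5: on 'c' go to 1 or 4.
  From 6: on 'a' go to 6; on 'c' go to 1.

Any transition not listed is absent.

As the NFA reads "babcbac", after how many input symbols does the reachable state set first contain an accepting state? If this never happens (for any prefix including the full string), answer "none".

2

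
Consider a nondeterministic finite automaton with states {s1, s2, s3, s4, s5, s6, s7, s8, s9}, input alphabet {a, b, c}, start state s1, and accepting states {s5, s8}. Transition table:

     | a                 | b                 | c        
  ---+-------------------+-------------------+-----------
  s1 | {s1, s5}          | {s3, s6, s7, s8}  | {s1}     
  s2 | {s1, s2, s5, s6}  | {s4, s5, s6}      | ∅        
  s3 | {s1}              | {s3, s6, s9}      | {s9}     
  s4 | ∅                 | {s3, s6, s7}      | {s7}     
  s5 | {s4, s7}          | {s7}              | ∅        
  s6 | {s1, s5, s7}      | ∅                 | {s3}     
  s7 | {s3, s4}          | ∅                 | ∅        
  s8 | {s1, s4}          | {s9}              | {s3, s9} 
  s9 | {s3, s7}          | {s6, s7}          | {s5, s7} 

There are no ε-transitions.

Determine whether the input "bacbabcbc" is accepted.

Yes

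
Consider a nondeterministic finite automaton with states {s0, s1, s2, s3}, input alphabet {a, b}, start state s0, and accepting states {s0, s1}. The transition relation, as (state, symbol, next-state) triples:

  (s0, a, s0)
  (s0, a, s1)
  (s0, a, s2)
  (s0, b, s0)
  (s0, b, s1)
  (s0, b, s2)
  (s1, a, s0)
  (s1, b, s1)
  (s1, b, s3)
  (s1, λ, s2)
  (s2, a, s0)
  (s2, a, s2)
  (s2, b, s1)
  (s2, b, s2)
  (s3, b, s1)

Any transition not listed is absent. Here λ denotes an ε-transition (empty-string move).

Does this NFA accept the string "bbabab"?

Start in {s0}.
Read 'b': {s0} → {s0, s1, s2}.
Read 'b': {s0, s1, s2} → {s0, s1, s2, s3}.
Read 'a': {s0, s1, s2, s3} → {s0, s1, s2}.
Read 'b': {s0, s1, s2} → {s0, s1, s2, s3}.
Read 'a': {s0, s1, s2, s3} → {s0, s1, s2}.
Read 'b': {s0, s1, s2} → {s0, s1, s2, s3}.
The final set {s0, s1, s2, s3} contains the accepting states s0, s1.

Yes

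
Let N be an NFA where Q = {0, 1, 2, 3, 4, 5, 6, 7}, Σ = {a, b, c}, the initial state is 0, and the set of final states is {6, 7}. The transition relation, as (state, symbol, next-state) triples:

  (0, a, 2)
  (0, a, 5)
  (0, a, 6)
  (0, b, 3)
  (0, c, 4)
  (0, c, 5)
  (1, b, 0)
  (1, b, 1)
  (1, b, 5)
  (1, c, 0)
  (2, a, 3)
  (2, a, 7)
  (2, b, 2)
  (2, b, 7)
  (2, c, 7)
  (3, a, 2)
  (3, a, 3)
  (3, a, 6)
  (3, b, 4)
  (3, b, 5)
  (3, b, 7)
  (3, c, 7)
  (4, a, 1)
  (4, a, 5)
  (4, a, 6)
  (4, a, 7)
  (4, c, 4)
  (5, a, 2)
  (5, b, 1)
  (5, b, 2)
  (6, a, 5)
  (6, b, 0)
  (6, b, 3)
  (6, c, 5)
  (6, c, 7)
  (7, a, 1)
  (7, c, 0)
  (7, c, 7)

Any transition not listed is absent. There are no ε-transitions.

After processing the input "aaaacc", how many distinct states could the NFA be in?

4

Start in {0}.
Read 'a': 0→{2, 5, 6}; now {2, 5, 6}.
Read 'a': 2→{3, 7}, 5→{2}, 6→{5}; now {2, 3, 5, 7}.
Read 'a': 2→{3, 7}, 3→{2, 3, 6}, 5→{2}, 7→{1}; now {1, 2, 3, 6, 7}.
Read 'a': 1→∅, 2→{3, 7}, 3→{2, 3, 6}, 6→{5}, 7→{1}; now {1, 2, 3, 5, 6, 7}.
Read 'c': 1→{0}, 2→{7}, 3→{7}, 5→∅, 6→{5, 7}, 7→{0, 7}; now {0, 5, 7}.
Read 'c': 0→{4, 5}, 5→∅, 7→{0, 7}; now {0, 4, 5, 7}.
That set has 4 states.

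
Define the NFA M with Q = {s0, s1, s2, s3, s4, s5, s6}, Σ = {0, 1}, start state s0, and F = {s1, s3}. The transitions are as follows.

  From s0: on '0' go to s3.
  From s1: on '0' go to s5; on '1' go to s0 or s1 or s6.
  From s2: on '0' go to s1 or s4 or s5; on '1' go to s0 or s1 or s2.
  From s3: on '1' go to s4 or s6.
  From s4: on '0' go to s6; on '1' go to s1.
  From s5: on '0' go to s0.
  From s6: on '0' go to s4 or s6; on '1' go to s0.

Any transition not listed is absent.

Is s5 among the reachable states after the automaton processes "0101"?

Start in {s0}.
Read '0': s0→{s3}; now {s3}.
Read '1': s3→{s4, s6}; now {s4, s6}.
Read '0': s4→{s6}, s6→{s4, s6}; now {s4, s6}.
Read '1': s4→{s1}, s6→{s0}; now {s0, s1}.
State s5 is not in {s0, s1}.

No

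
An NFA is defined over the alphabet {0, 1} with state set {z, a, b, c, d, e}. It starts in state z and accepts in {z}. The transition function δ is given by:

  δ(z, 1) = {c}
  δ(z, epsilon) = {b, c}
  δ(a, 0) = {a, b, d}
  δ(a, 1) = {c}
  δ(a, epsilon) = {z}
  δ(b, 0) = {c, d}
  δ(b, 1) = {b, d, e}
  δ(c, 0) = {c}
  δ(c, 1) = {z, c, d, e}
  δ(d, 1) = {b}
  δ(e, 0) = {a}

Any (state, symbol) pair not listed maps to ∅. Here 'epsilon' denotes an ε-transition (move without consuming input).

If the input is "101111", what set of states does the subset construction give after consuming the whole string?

Start: ε-closure({z}) = {z, b, c}.
Read '1': {z, b, c} → {z, b, c, d, e}.
Read '0': {z, b, c, d, e} → {z, a, b, c, d}.
Read '1': {z, a, b, c, d} → {z, b, c, d, e}.
Read '1': {z, b, c, d, e} → {z, b, c, d, e}.
Read '1': {z, b, c, d, e} → {z, b, c, d, e}.
Read '1': {z, b, c, d, e} → {z, b, c, d, e}.

{z, b, c, d, e}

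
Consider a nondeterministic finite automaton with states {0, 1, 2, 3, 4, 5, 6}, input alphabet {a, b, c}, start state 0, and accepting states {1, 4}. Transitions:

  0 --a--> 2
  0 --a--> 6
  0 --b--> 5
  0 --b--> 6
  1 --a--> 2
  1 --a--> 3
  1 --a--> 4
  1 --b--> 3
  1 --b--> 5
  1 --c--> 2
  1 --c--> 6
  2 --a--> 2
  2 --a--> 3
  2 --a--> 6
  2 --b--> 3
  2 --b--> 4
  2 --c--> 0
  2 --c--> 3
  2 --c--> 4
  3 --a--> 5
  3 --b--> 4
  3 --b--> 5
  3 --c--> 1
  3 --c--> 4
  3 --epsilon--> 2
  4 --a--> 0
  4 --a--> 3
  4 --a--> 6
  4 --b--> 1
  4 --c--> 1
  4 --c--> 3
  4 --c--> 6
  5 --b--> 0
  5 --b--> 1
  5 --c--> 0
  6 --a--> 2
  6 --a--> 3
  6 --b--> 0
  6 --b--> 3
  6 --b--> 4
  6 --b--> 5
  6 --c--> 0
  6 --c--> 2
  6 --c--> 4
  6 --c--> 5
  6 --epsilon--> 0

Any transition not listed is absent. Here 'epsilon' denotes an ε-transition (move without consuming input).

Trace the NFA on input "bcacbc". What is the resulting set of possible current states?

Start in {0}.
Read 'b': 0→{5, 6}; union {5, 6}; ε-closure = {0, 5, 6}.
Read 'c': 0→∅, 5→{0}, 6→{0, 2, 4, 5}; now {0, 2, 4, 5}.
Read 'a': 0→{2, 6}, 2→{2, 3, 6}, 4→{0, 3, 6}, 5→∅; now {0, 2, 3, 6}.
Read 'c': 0→∅, 2→{0, 3, 4}, 3→{1, 4}, 6→{0, 2, 4, 5}; now {0, 1, 2, 3, 4, 5}.
Read 'b': 0→{5, 6}, 1→{3, 5}, 2→{3, 4}, 3→{4, 5}, 4→{1}, 5→{0, 1}; union {0, 1, 3, 4, 5, 6}; ε-closure = {0, 1, 2, 3, 4, 5, 6}.
Read 'c': 0→∅, 1→{2, 6}, 2→{0, 3, 4}, 3→{1, 4}, 4→{1, 3, 6}, 5→{0}, 6→{0, 2, 4, 5}; now {0, 1, 2, 3, 4, 5, 6}.

{0, 1, 2, 3, 4, 5, 6}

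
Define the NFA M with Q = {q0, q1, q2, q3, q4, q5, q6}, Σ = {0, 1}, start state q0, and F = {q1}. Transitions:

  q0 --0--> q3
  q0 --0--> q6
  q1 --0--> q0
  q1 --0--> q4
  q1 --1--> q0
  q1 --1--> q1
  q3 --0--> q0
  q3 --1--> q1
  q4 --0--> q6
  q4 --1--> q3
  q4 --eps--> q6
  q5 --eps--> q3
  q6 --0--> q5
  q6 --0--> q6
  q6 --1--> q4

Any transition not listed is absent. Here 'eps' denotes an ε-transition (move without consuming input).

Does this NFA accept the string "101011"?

Start in {q0}.
Read '1': q0→∅; now ∅.
The set is empty and remains empty for the remaining 5 symbols.
The final set ∅ contains no accepting state.

No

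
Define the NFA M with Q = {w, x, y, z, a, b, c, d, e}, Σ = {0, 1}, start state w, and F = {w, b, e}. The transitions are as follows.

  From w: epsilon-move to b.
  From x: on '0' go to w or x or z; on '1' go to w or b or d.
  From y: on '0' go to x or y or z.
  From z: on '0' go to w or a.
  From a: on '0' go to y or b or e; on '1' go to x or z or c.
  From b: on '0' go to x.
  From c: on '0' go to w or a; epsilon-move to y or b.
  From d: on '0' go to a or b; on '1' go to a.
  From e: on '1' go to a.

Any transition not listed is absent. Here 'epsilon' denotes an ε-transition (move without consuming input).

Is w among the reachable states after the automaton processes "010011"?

No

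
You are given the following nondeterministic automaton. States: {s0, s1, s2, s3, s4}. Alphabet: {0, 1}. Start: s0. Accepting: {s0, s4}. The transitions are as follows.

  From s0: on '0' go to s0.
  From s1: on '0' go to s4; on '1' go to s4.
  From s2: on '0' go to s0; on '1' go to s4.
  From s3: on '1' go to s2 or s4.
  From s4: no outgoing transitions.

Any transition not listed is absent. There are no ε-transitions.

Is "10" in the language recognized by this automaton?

No

Start in {s0}.
Read '1': s0→∅; now ∅.
The set is empty and remains empty for the remaining 1 symbol.
The final set ∅ contains no accepting state.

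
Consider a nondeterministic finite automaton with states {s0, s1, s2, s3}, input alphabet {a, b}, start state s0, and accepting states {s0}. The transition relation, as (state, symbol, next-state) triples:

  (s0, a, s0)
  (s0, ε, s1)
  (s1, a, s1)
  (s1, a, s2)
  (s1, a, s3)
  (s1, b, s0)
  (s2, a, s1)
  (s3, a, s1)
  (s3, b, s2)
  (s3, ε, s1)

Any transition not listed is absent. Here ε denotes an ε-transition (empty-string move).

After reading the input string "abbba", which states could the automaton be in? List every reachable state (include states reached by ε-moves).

{s0, s1, s2, s3}

Start: ε-closure({s0}) = {s0, s1}.
Read 'a': {s0, s1} → {s0, s1, s2, s3}.
Read 'b': {s0, s1, s2, s3} → {s0, s1, s2}.
Read 'b': {s0, s1, s2} → {s0, s1}.
Read 'b': {s0, s1} → {s0, s1}.
Read 'a': {s0, s1} → {s0, s1, s2, s3}.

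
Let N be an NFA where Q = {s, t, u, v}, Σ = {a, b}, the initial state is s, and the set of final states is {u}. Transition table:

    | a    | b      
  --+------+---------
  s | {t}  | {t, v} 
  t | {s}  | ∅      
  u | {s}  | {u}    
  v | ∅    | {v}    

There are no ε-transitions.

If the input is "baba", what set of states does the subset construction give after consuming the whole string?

{s}

Start in {s}.
Read 'b': {s} → {t, v}.
Read 'a': {t, v} → {s}.
Read 'b': {s} → {t, v}.
Read 'a': {t, v} → {s}.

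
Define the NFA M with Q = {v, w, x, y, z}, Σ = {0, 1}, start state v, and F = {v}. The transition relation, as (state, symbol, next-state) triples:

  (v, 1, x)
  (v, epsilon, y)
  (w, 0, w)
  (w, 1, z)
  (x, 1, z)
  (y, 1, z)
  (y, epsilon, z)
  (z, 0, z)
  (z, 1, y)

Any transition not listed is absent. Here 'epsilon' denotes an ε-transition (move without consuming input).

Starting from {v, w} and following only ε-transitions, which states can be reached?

{v, w, y, z}

Begin with {v, w}.
ε-move v → y; add y.
ε-move y → z; add z.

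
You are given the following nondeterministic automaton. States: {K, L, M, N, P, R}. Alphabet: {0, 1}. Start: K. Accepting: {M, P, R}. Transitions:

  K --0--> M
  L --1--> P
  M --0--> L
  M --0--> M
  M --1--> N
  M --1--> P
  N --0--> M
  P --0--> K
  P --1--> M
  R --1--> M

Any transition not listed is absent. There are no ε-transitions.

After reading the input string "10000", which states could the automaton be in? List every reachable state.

Start in {K}.
Read '1': {K} → ∅.
The set is empty and remains empty for the remaining 4 symbols.

∅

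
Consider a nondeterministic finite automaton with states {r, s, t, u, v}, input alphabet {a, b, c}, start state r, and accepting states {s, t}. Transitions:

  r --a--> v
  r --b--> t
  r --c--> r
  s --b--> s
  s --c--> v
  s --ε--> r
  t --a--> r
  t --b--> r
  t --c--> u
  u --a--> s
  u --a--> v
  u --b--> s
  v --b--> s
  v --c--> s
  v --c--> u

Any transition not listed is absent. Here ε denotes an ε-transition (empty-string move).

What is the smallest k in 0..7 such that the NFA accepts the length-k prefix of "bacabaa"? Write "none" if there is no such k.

Start in {r}.
Read 'b': {r} → {t}.
None of the earlier sets intersect F, but {t} does.

1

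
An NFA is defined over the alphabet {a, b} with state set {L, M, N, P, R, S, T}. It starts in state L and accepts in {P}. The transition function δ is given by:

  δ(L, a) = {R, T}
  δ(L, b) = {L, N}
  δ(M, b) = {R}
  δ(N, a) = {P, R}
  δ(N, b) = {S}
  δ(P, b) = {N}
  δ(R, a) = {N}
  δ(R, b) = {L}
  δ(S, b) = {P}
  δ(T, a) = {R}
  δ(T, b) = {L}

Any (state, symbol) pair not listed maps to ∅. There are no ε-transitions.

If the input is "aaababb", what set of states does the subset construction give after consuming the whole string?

{L, N, S}

Start in {L}.
Read 'a': L→{R, T}; now {R, T}.
Read 'a': R→{N}, T→{R}; now {N, R}.
Read 'a': N→{P, R}, R→{N}; now {N, P, R}.
Read 'b': N→{S}, P→{N}, R→{L}; now {L, N, S}.
Read 'a': L→{R, T}, N→{P, R}, S→∅; now {P, R, T}.
Read 'b': P→{N}, R→{L}, T→{L}; now {L, N}.
Read 'b': L→{L, N}, N→{S}; now {L, N, S}.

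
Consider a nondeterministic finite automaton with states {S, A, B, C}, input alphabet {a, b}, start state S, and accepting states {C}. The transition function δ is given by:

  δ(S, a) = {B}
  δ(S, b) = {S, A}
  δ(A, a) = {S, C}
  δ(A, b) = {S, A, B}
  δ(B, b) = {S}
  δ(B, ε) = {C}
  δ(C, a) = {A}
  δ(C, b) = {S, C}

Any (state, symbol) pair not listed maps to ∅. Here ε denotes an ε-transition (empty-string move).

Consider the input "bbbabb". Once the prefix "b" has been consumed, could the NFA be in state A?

Start in {S}.
Read 'b': {S} → {S, A}.
State A is in {S, A}.

Yes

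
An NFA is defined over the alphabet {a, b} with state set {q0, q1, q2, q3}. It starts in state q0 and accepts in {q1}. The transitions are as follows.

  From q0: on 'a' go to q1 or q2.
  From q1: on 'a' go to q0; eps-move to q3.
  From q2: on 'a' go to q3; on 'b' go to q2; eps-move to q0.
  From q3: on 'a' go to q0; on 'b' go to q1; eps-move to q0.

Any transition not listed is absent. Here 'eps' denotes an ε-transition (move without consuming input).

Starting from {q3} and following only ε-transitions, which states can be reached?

{q0, q3}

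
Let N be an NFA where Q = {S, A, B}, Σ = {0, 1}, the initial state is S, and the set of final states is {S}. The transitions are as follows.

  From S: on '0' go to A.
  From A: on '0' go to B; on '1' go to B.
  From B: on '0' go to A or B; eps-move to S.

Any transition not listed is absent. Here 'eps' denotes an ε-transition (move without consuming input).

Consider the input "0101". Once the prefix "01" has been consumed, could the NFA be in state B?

Yes

Start in {S}.
Read '0': S→{A}; now {A}.
Read '1': A→{B}; union {B}; ε-closure = {S, B}.
State B is in {S, B}.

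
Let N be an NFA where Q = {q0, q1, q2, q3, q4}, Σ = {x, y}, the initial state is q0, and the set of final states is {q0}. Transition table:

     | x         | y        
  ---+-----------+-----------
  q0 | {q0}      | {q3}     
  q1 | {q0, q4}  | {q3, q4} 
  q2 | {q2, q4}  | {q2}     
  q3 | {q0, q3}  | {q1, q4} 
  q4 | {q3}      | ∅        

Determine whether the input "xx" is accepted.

Yes

Start in {q0}.
Read 'x': {q0} → {q0}.
Read 'x': {q0} → {q0}.
The final set {q0} contains the accepting state q0.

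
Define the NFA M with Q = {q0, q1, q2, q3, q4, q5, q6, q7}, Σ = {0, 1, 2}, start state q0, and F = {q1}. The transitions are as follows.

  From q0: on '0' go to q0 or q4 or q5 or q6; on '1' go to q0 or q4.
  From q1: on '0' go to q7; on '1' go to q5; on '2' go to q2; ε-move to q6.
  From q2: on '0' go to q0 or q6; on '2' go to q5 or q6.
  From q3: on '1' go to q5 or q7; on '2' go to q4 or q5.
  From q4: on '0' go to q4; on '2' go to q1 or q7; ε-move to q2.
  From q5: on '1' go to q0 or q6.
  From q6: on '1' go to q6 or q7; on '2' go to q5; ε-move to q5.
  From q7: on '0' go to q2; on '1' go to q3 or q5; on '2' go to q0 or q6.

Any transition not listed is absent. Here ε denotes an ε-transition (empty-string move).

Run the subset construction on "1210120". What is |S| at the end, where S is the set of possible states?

6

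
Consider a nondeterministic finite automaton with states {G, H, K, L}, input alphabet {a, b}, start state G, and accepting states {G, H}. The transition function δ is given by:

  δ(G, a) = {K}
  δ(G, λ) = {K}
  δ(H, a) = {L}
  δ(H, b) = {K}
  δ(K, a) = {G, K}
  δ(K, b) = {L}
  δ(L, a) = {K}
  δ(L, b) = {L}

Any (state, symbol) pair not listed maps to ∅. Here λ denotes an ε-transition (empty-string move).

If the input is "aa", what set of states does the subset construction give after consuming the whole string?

{G, K}

Start: ε-closure({G}) = {G, K}.
Read 'a': G→{K}, K→{G, K}; now {G, K}.
Read 'a': G→{K}, K→{G, K}; now {G, K}.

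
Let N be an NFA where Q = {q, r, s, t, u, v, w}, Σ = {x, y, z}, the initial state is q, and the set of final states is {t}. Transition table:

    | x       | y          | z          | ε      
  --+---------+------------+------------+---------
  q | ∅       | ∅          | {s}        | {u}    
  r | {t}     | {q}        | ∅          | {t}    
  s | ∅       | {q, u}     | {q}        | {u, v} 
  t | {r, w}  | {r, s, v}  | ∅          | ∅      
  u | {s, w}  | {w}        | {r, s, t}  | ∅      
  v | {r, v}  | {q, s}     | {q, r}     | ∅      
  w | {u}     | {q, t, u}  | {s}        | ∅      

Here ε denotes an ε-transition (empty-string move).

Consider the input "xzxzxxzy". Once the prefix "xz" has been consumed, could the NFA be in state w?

Start: ε-closure({q}) = {q, u}.
Read 'x': q→∅, u→{s, w}; union {s, w}; ε-closure = {s, u, v, w}.
Read 'z': s→{q}, u→{r, s, t}, v→{q, r}, w→{s}; union {q, r, s, t}; ε-closure = {q, r, s, t, u, v}.
State w is not in {q, r, s, t, u, v}.

No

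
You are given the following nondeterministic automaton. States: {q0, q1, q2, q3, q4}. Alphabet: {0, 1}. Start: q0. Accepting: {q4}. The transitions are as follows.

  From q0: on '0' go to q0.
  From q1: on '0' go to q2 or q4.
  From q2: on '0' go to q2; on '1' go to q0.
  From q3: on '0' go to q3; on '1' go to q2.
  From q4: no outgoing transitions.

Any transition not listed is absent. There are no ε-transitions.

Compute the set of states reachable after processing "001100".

∅

Start in {q0}.
Read '0': q0→{q0}; now {q0}.
Read '0': q0→{q0}; now {q0}.
Read '1': q0→∅; now ∅.
The set is empty and remains empty for the remaining 3 symbols.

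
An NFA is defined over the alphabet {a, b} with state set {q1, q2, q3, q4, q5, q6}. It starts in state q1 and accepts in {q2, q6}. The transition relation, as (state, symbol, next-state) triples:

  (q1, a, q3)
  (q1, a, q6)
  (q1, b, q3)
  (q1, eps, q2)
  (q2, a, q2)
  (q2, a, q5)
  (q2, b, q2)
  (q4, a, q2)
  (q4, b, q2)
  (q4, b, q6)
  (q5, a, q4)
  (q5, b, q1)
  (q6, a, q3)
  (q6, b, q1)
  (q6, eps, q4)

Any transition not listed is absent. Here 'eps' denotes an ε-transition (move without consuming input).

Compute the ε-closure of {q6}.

{q4, q6}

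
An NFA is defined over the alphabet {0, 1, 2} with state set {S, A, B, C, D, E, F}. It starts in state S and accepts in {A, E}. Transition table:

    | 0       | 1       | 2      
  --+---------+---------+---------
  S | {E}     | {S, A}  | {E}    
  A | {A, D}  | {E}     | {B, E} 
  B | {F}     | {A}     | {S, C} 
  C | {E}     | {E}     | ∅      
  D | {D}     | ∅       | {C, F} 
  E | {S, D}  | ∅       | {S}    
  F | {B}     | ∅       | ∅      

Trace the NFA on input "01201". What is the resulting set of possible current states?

∅

Start in {S}.
Read '0': S→{E}; now {E}.
Read '1': E→∅; now ∅.
The set is empty and remains empty for the remaining 3 symbols.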